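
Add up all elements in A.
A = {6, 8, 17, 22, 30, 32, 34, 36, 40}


Set A = {6, 8, 17, 22, 30, 32, 34, 36, 40}
Sum = 6 + 8 + 17 + 22 + 30 + 32 + 34 + 36 + 40 = 225

225


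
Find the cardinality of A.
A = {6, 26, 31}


Set A = {6, 26, 31}
Listing elements: 6, 26, 31
Counting: 3 elements
|A| = 3

3


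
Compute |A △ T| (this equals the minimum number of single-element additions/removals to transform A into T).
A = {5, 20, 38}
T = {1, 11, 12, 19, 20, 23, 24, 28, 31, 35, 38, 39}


Set A = {5, 20, 38}
Set T = {1, 11, 12, 19, 20, 23, 24, 28, 31, 35, 38, 39}
Elements to remove from A (in A, not in T): {5} → 1 removals
Elements to add to A (in T, not in A): {1, 11, 12, 19, 23, 24, 28, 31, 35, 39} → 10 additions
Total edits = 1 + 10 = 11

11


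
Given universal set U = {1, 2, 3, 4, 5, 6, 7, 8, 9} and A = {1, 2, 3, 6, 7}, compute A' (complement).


Universal set U = {1, 2, 3, 4, 5, 6, 7, 8, 9}
Set A = {1, 2, 3, 6, 7}
A' = U \ A = elements in U but not in A
Checking each element of U:
1 (in A, exclude), 2 (in A, exclude), 3 (in A, exclude), 4 (not in A, include), 5 (not in A, include), 6 (in A, exclude), 7 (in A, exclude), 8 (not in A, include), 9 (not in A, include)
A' = {4, 5, 8, 9}

{4, 5, 8, 9}


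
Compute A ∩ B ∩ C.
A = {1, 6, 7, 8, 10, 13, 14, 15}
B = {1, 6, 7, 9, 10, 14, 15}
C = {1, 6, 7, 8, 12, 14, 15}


Set A = {1, 6, 7, 8, 10, 13, 14, 15}
Set B = {1, 6, 7, 9, 10, 14, 15}
Set C = {1, 6, 7, 8, 12, 14, 15}
First, A ∩ B = {1, 6, 7, 10, 14, 15}
Then, (A ∩ B) ∩ C = {1, 6, 7, 14, 15}

{1, 6, 7, 14, 15}


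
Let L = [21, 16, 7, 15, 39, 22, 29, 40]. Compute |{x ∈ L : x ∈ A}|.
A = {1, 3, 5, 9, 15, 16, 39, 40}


Set A = {1, 3, 5, 9, 15, 16, 39, 40}
Candidates: [21, 16, 7, 15, 39, 22, 29, 40]
Check each candidate:
21 ∉ A, 16 ∈ A, 7 ∉ A, 15 ∈ A, 39 ∈ A, 22 ∉ A, 29 ∉ A, 40 ∈ A
Count of candidates in A: 4

4


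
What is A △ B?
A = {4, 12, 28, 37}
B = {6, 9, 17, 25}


Set A = {4, 12, 28, 37}
Set B = {6, 9, 17, 25}
A △ B = (A \ B) ∪ (B \ A)
Elements in A but not B: {4, 12, 28, 37}
Elements in B but not A: {6, 9, 17, 25}
A △ B = {4, 6, 9, 12, 17, 25, 28, 37}

{4, 6, 9, 12, 17, 25, 28, 37}


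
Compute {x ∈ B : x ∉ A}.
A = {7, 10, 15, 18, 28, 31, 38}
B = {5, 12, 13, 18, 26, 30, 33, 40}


Set A = {7, 10, 15, 18, 28, 31, 38}
Set B = {5, 12, 13, 18, 26, 30, 33, 40}
Check each element of B against A:
5 ∉ A (include), 12 ∉ A (include), 13 ∉ A (include), 18 ∈ A, 26 ∉ A (include), 30 ∉ A (include), 33 ∉ A (include), 40 ∉ A (include)
Elements of B not in A: {5, 12, 13, 26, 30, 33, 40}

{5, 12, 13, 26, 30, 33, 40}


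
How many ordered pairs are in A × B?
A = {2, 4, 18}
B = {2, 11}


Set A = {2, 4, 18} has 3 elements.
Set B = {2, 11} has 2 elements.
|A × B| = |A| × |B| = 3 × 2 = 6

6


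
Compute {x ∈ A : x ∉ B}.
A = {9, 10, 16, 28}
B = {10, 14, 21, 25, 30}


Set A = {9, 10, 16, 28}
Set B = {10, 14, 21, 25, 30}
Check each element of A against B:
9 ∉ B (include), 10 ∈ B, 16 ∉ B (include), 28 ∉ B (include)
Elements of A not in B: {9, 16, 28}

{9, 16, 28}


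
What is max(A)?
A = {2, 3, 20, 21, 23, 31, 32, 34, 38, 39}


Set A = {2, 3, 20, 21, 23, 31, 32, 34, 38, 39}
Elements in ascending order: 2, 3, 20, 21, 23, 31, 32, 34, 38, 39
The largest element is 39.

39


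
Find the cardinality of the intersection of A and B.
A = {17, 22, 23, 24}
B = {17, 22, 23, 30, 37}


Set A = {17, 22, 23, 24}
Set B = {17, 22, 23, 30, 37}
A ∩ B = {17, 22, 23}
|A ∩ B| = 3

3


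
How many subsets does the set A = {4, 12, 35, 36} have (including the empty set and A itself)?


Set A = {4, 12, 35, 36}
|A| = 4
The power set P(A) contains all subsets of A.
|P(A)| = 2^|A| = 2^4 = 16

16


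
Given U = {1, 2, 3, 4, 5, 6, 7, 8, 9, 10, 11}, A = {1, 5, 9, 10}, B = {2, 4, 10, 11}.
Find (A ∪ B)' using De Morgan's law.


U = {1, 2, 3, 4, 5, 6, 7, 8, 9, 10, 11}
A = {1, 5, 9, 10}, B = {2, 4, 10, 11}
A ∪ B = {1, 2, 4, 5, 9, 10, 11}
(A ∪ B)' = U \ (A ∪ B) = {3, 6, 7, 8}
Verification via A' ∩ B': A' = {2, 3, 4, 6, 7, 8, 11}, B' = {1, 3, 5, 6, 7, 8, 9}
A' ∩ B' = {3, 6, 7, 8} ✓

{3, 6, 7, 8}


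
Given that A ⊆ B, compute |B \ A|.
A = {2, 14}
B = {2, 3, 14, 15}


Set A = {2, 14}, |A| = 2
Set B = {2, 3, 14, 15}, |B| = 4
Since A ⊆ B: B \ A = {3, 15}
|B| - |A| = 4 - 2 = 2

2


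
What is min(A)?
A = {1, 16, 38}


Set A = {1, 16, 38}
Elements in ascending order: 1, 16, 38
The smallest element is 1.

1


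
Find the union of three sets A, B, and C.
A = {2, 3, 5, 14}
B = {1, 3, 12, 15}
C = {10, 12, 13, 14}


Set A = {2, 3, 5, 14}
Set B = {1, 3, 12, 15}
Set C = {10, 12, 13, 14}
First, A ∪ B = {1, 2, 3, 5, 12, 14, 15}
Then, (A ∪ B) ∪ C = {1, 2, 3, 5, 10, 12, 13, 14, 15}

{1, 2, 3, 5, 10, 12, 13, 14, 15}


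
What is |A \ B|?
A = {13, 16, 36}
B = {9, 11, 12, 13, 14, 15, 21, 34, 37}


Set A = {13, 16, 36}
Set B = {9, 11, 12, 13, 14, 15, 21, 34, 37}
A \ B = {16, 36}
|A \ B| = 2

2


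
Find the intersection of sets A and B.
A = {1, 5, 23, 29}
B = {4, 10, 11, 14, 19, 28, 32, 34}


Set A = {1, 5, 23, 29}
Set B = {4, 10, 11, 14, 19, 28, 32, 34}
A ∩ B includes only elements in both sets.
Check each element of A against B:
1 ✗, 5 ✗, 23 ✗, 29 ✗
A ∩ B = {}

{}


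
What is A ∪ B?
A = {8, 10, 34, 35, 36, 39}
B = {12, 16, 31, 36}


Set A = {8, 10, 34, 35, 36, 39}
Set B = {12, 16, 31, 36}
A ∪ B includes all elements in either set.
Elements from A: {8, 10, 34, 35, 36, 39}
Elements from B not already included: {12, 16, 31}
A ∪ B = {8, 10, 12, 16, 31, 34, 35, 36, 39}

{8, 10, 12, 16, 31, 34, 35, 36, 39}


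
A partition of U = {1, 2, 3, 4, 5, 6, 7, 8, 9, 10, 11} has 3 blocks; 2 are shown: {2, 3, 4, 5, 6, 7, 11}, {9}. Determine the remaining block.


U = {1, 2, 3, 4, 5, 6, 7, 8, 9, 10, 11}
Shown blocks: {2, 3, 4, 5, 6, 7, 11}, {9}
A partition's blocks are pairwise disjoint and cover U, so the missing block = U \ (union of shown blocks).
Union of shown blocks: {2, 3, 4, 5, 6, 7, 9, 11}
Missing block = U \ (union) = {1, 8, 10}

{1, 8, 10}


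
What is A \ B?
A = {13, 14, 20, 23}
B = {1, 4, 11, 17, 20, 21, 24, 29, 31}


Set A = {13, 14, 20, 23}
Set B = {1, 4, 11, 17, 20, 21, 24, 29, 31}
A \ B includes elements in A that are not in B.
Check each element of A:
13 (not in B, keep), 14 (not in B, keep), 20 (in B, remove), 23 (not in B, keep)
A \ B = {13, 14, 23}

{13, 14, 23}


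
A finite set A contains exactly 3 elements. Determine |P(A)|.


The set has 3 elements.
The power set contains all possible subsets.
|P(A)| = 2^|A| = 2^3 = 8

8


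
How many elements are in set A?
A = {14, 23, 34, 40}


Set A = {14, 23, 34, 40}
Listing elements: 14, 23, 34, 40
Counting: 4 elements
|A| = 4

4


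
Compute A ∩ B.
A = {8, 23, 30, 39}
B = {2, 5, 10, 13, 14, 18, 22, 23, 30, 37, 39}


Set A = {8, 23, 30, 39}
Set B = {2, 5, 10, 13, 14, 18, 22, 23, 30, 37, 39}
A ∩ B includes only elements in both sets.
Check each element of A against B:
8 ✗, 23 ✓, 30 ✓, 39 ✓
A ∩ B = {23, 30, 39}

{23, 30, 39}


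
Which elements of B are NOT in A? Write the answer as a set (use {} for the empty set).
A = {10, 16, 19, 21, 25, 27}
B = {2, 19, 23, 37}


Set A = {10, 16, 19, 21, 25, 27}
Set B = {2, 19, 23, 37}
Check each element of B against A:
2 ∉ A (include), 19 ∈ A, 23 ∉ A (include), 37 ∉ A (include)
Elements of B not in A: {2, 23, 37}

{2, 23, 37}


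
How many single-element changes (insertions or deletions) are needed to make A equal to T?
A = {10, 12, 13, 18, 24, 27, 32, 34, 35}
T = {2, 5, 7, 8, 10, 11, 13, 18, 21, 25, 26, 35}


Set A = {10, 12, 13, 18, 24, 27, 32, 34, 35}
Set T = {2, 5, 7, 8, 10, 11, 13, 18, 21, 25, 26, 35}
Elements to remove from A (in A, not in T): {12, 24, 27, 32, 34} → 5 removals
Elements to add to A (in T, not in A): {2, 5, 7, 8, 11, 21, 25, 26} → 8 additions
Total edits = 5 + 8 = 13

13


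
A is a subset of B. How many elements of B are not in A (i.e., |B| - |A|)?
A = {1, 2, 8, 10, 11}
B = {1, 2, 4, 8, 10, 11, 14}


Set A = {1, 2, 8, 10, 11}, |A| = 5
Set B = {1, 2, 4, 8, 10, 11, 14}, |B| = 7
Since A ⊆ B: B \ A = {4, 14}
|B| - |A| = 7 - 5 = 2

2


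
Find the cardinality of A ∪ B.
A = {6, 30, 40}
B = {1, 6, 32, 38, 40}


Set A = {6, 30, 40}, |A| = 3
Set B = {1, 6, 32, 38, 40}, |B| = 5
A ∩ B = {6, 40}, |A ∩ B| = 2
|A ∪ B| = |A| + |B| - |A ∩ B| = 3 + 5 - 2 = 6

6


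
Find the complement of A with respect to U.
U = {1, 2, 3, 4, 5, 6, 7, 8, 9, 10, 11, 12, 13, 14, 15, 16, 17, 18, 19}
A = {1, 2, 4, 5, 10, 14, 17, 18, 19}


Universal set U = {1, 2, 3, 4, 5, 6, 7, 8, 9, 10, 11, 12, 13, 14, 15, 16, 17, 18, 19}
Set A = {1, 2, 4, 5, 10, 14, 17, 18, 19}
A' = U \ A = elements in U but not in A
Checking each element of U:
1 (in A, exclude), 2 (in A, exclude), 3 (not in A, include), 4 (in A, exclude), 5 (in A, exclude), 6 (not in A, include), 7 (not in A, include), 8 (not in A, include), 9 (not in A, include), 10 (in A, exclude), 11 (not in A, include), 12 (not in A, include), 13 (not in A, include), 14 (in A, exclude), 15 (not in A, include), 16 (not in A, include), 17 (in A, exclude), 18 (in A, exclude), 19 (in A, exclude)
A' = {3, 6, 7, 8, 9, 11, 12, 13, 15, 16}

{3, 6, 7, 8, 9, 11, 12, 13, 15, 16}


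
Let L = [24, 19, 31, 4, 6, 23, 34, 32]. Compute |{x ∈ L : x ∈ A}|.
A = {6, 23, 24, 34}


Set A = {6, 23, 24, 34}
Candidates: [24, 19, 31, 4, 6, 23, 34, 32]
Check each candidate:
24 ∈ A, 19 ∉ A, 31 ∉ A, 4 ∉ A, 6 ∈ A, 23 ∈ A, 34 ∈ A, 32 ∉ A
Count of candidates in A: 4

4


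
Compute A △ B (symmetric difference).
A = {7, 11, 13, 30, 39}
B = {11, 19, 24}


Set A = {7, 11, 13, 30, 39}
Set B = {11, 19, 24}
A △ B = (A \ B) ∪ (B \ A)
Elements in A but not B: {7, 13, 30, 39}
Elements in B but not A: {19, 24}
A △ B = {7, 13, 19, 24, 30, 39}

{7, 13, 19, 24, 30, 39}


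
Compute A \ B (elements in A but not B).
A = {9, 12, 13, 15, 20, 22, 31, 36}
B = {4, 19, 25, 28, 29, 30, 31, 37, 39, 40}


Set A = {9, 12, 13, 15, 20, 22, 31, 36}
Set B = {4, 19, 25, 28, 29, 30, 31, 37, 39, 40}
A \ B includes elements in A that are not in B.
Check each element of A:
9 (not in B, keep), 12 (not in B, keep), 13 (not in B, keep), 15 (not in B, keep), 20 (not in B, keep), 22 (not in B, keep), 31 (in B, remove), 36 (not in B, keep)
A \ B = {9, 12, 13, 15, 20, 22, 36}

{9, 12, 13, 15, 20, 22, 36}


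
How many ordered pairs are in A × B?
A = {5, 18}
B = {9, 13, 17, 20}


Set A = {5, 18} has 2 elements.
Set B = {9, 13, 17, 20} has 4 elements.
|A × B| = |A| × |B| = 2 × 4 = 8

8


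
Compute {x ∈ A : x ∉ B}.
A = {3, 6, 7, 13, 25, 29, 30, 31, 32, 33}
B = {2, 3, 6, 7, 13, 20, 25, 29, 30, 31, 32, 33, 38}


Set A = {3, 6, 7, 13, 25, 29, 30, 31, 32, 33}
Set B = {2, 3, 6, 7, 13, 20, 25, 29, 30, 31, 32, 33, 38}
Check each element of A against B:
3 ∈ B, 6 ∈ B, 7 ∈ B, 13 ∈ B, 25 ∈ B, 29 ∈ B, 30 ∈ B, 31 ∈ B, 32 ∈ B, 33 ∈ B
Elements of A not in B: {}

{}


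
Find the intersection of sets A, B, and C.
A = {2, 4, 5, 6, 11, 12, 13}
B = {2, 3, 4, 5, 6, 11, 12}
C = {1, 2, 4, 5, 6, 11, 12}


Set A = {2, 4, 5, 6, 11, 12, 13}
Set B = {2, 3, 4, 5, 6, 11, 12}
Set C = {1, 2, 4, 5, 6, 11, 12}
First, A ∩ B = {2, 4, 5, 6, 11, 12}
Then, (A ∩ B) ∩ C = {2, 4, 5, 6, 11, 12}

{2, 4, 5, 6, 11, 12}


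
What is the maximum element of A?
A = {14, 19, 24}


Set A = {14, 19, 24}
Elements in ascending order: 14, 19, 24
The largest element is 24.

24


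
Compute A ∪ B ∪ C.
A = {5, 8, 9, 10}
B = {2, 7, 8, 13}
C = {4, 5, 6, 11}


Set A = {5, 8, 9, 10}
Set B = {2, 7, 8, 13}
Set C = {4, 5, 6, 11}
First, A ∪ B = {2, 5, 7, 8, 9, 10, 13}
Then, (A ∪ B) ∪ C = {2, 4, 5, 6, 7, 8, 9, 10, 11, 13}

{2, 4, 5, 6, 7, 8, 9, 10, 11, 13}


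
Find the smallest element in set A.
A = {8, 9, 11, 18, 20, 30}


Set A = {8, 9, 11, 18, 20, 30}
Elements in ascending order: 8, 9, 11, 18, 20, 30
The smallest element is 8.

8


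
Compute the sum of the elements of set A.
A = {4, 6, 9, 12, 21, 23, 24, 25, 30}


Set A = {4, 6, 9, 12, 21, 23, 24, 25, 30}
Sum = 4 + 6 + 9 + 12 + 21 + 23 + 24 + 25 + 30 = 154

154


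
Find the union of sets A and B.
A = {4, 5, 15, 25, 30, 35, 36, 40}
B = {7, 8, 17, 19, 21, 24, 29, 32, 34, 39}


Set A = {4, 5, 15, 25, 30, 35, 36, 40}
Set B = {7, 8, 17, 19, 21, 24, 29, 32, 34, 39}
A ∪ B includes all elements in either set.
Elements from A: {4, 5, 15, 25, 30, 35, 36, 40}
Elements from B not already included: {7, 8, 17, 19, 21, 24, 29, 32, 34, 39}
A ∪ B = {4, 5, 7, 8, 15, 17, 19, 21, 24, 25, 29, 30, 32, 34, 35, 36, 39, 40}

{4, 5, 7, 8, 15, 17, 19, 21, 24, 25, 29, 30, 32, 34, 35, 36, 39, 40}


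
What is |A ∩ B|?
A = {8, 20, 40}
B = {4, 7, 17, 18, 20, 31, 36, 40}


Set A = {8, 20, 40}
Set B = {4, 7, 17, 18, 20, 31, 36, 40}
A ∩ B = {20, 40}
|A ∩ B| = 2

2


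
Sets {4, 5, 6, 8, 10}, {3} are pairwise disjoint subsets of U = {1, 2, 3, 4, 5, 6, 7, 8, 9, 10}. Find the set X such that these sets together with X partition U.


U = {1, 2, 3, 4, 5, 6, 7, 8, 9, 10}
Shown blocks: {4, 5, 6, 8, 10}, {3}
A partition's blocks are pairwise disjoint and cover U, so the missing block = U \ (union of shown blocks).
Union of shown blocks: {3, 4, 5, 6, 8, 10}
Missing block = U \ (union) = {1, 2, 7, 9}

{1, 2, 7, 9}


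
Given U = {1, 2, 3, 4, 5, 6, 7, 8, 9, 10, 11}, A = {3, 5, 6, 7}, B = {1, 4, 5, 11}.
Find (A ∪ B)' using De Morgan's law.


U = {1, 2, 3, 4, 5, 6, 7, 8, 9, 10, 11}
A = {3, 5, 6, 7}, B = {1, 4, 5, 11}
A ∪ B = {1, 3, 4, 5, 6, 7, 11}
(A ∪ B)' = U \ (A ∪ B) = {2, 8, 9, 10}
Verification via A' ∩ B': A' = {1, 2, 4, 8, 9, 10, 11}, B' = {2, 3, 6, 7, 8, 9, 10}
A' ∩ B' = {2, 8, 9, 10} ✓

{2, 8, 9, 10}


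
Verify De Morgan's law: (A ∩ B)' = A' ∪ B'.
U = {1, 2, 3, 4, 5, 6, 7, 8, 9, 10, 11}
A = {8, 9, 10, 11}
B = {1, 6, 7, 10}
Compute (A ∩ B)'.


U = {1, 2, 3, 4, 5, 6, 7, 8, 9, 10, 11}
A = {8, 9, 10, 11}, B = {1, 6, 7, 10}
A ∩ B = {10}
(A ∩ B)' = U \ (A ∩ B) = {1, 2, 3, 4, 5, 6, 7, 8, 9, 11}
Verification via A' ∪ B': A' = {1, 2, 3, 4, 5, 6, 7}, B' = {2, 3, 4, 5, 8, 9, 11}
A' ∪ B' = {1, 2, 3, 4, 5, 6, 7, 8, 9, 11} ✓

{1, 2, 3, 4, 5, 6, 7, 8, 9, 11}


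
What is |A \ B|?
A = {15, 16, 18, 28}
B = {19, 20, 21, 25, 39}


Set A = {15, 16, 18, 28}
Set B = {19, 20, 21, 25, 39}
A \ B = {15, 16, 18, 28}
|A \ B| = 4

4


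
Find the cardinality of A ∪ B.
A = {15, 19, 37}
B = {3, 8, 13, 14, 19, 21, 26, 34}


Set A = {15, 19, 37}, |A| = 3
Set B = {3, 8, 13, 14, 19, 21, 26, 34}, |B| = 8
A ∩ B = {19}, |A ∩ B| = 1
|A ∪ B| = |A| + |B| - |A ∩ B| = 3 + 8 - 1 = 10

10


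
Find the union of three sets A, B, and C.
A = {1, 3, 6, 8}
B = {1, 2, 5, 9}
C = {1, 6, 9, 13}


Set A = {1, 3, 6, 8}
Set B = {1, 2, 5, 9}
Set C = {1, 6, 9, 13}
First, A ∪ B = {1, 2, 3, 5, 6, 8, 9}
Then, (A ∪ B) ∪ C = {1, 2, 3, 5, 6, 8, 9, 13}

{1, 2, 3, 5, 6, 8, 9, 13}


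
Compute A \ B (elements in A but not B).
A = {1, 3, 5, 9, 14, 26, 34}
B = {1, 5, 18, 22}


Set A = {1, 3, 5, 9, 14, 26, 34}
Set B = {1, 5, 18, 22}
A \ B includes elements in A that are not in B.
Check each element of A:
1 (in B, remove), 3 (not in B, keep), 5 (in B, remove), 9 (not in B, keep), 14 (not in B, keep), 26 (not in B, keep), 34 (not in B, keep)
A \ B = {3, 9, 14, 26, 34}

{3, 9, 14, 26, 34}


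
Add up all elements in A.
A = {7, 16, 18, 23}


Set A = {7, 16, 18, 23}
Sum = 7 + 16 + 18 + 23 = 64

64


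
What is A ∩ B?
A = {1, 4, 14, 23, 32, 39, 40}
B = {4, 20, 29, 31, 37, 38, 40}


Set A = {1, 4, 14, 23, 32, 39, 40}
Set B = {4, 20, 29, 31, 37, 38, 40}
A ∩ B includes only elements in both sets.
Check each element of A against B:
1 ✗, 4 ✓, 14 ✗, 23 ✗, 32 ✗, 39 ✗, 40 ✓
A ∩ B = {4, 40}

{4, 40}


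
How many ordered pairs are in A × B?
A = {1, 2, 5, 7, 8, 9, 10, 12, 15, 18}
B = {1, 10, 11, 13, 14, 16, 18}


Set A = {1, 2, 5, 7, 8, 9, 10, 12, 15, 18} has 10 elements.
Set B = {1, 10, 11, 13, 14, 16, 18} has 7 elements.
|A × B| = |A| × |B| = 10 × 7 = 70

70


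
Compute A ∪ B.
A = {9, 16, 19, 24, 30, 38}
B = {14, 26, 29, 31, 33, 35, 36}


Set A = {9, 16, 19, 24, 30, 38}
Set B = {14, 26, 29, 31, 33, 35, 36}
A ∪ B includes all elements in either set.
Elements from A: {9, 16, 19, 24, 30, 38}
Elements from B not already included: {14, 26, 29, 31, 33, 35, 36}
A ∪ B = {9, 14, 16, 19, 24, 26, 29, 30, 31, 33, 35, 36, 38}

{9, 14, 16, 19, 24, 26, 29, 30, 31, 33, 35, 36, 38}


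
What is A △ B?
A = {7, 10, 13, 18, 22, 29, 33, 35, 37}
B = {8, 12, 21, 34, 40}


Set A = {7, 10, 13, 18, 22, 29, 33, 35, 37}
Set B = {8, 12, 21, 34, 40}
A △ B = (A \ B) ∪ (B \ A)
Elements in A but not B: {7, 10, 13, 18, 22, 29, 33, 35, 37}
Elements in B but not A: {8, 12, 21, 34, 40}
A △ B = {7, 8, 10, 12, 13, 18, 21, 22, 29, 33, 34, 35, 37, 40}

{7, 8, 10, 12, 13, 18, 21, 22, 29, 33, 34, 35, 37, 40}


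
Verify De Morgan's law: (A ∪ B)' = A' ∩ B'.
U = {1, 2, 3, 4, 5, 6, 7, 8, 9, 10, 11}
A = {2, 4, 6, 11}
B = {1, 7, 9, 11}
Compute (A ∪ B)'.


U = {1, 2, 3, 4, 5, 6, 7, 8, 9, 10, 11}
A = {2, 4, 6, 11}, B = {1, 7, 9, 11}
A ∪ B = {1, 2, 4, 6, 7, 9, 11}
(A ∪ B)' = U \ (A ∪ B) = {3, 5, 8, 10}
Verification via A' ∩ B': A' = {1, 3, 5, 7, 8, 9, 10}, B' = {2, 3, 4, 5, 6, 8, 10}
A' ∩ B' = {3, 5, 8, 10} ✓

{3, 5, 8, 10}


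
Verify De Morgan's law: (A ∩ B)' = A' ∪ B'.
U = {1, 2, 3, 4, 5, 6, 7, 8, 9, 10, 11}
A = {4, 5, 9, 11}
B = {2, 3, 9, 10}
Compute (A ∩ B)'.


U = {1, 2, 3, 4, 5, 6, 7, 8, 9, 10, 11}
A = {4, 5, 9, 11}, B = {2, 3, 9, 10}
A ∩ B = {9}
(A ∩ B)' = U \ (A ∩ B) = {1, 2, 3, 4, 5, 6, 7, 8, 10, 11}
Verification via A' ∪ B': A' = {1, 2, 3, 6, 7, 8, 10}, B' = {1, 4, 5, 6, 7, 8, 11}
A' ∪ B' = {1, 2, 3, 4, 5, 6, 7, 8, 10, 11} ✓

{1, 2, 3, 4, 5, 6, 7, 8, 10, 11}


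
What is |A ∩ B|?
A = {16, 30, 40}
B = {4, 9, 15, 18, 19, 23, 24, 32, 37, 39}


Set A = {16, 30, 40}
Set B = {4, 9, 15, 18, 19, 23, 24, 32, 37, 39}
A ∩ B = {}
|A ∩ B| = 0

0


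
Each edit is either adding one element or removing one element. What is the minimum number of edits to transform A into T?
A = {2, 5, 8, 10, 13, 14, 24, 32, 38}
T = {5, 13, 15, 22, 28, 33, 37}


Set A = {2, 5, 8, 10, 13, 14, 24, 32, 38}
Set T = {5, 13, 15, 22, 28, 33, 37}
Elements to remove from A (in A, not in T): {2, 8, 10, 14, 24, 32, 38} → 7 removals
Elements to add to A (in T, not in A): {15, 22, 28, 33, 37} → 5 additions
Total edits = 7 + 5 = 12

12


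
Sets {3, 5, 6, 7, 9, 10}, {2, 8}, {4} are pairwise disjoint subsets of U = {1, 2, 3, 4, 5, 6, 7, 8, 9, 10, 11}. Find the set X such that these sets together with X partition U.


U = {1, 2, 3, 4, 5, 6, 7, 8, 9, 10, 11}
Shown blocks: {3, 5, 6, 7, 9, 10}, {2, 8}, {4}
A partition's blocks are pairwise disjoint and cover U, so the missing block = U \ (union of shown blocks).
Union of shown blocks: {2, 3, 4, 5, 6, 7, 8, 9, 10}
Missing block = U \ (union) = {1, 11}

{1, 11}


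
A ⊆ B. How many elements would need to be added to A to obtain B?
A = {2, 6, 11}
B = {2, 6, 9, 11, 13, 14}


Set A = {2, 6, 11}, |A| = 3
Set B = {2, 6, 9, 11, 13, 14}, |B| = 6
Since A ⊆ B: B \ A = {9, 13, 14}
|B| - |A| = 6 - 3 = 3

3


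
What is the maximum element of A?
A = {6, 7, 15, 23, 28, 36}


Set A = {6, 7, 15, 23, 28, 36}
Elements in ascending order: 6, 7, 15, 23, 28, 36
The largest element is 36.

36


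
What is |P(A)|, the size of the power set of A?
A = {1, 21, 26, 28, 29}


Set A = {1, 21, 26, 28, 29}
|A| = 5
The power set P(A) contains all subsets of A.
|P(A)| = 2^|A| = 2^5 = 32

32


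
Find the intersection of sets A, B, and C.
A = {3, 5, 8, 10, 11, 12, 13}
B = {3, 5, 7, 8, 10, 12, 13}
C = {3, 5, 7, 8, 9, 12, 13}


Set A = {3, 5, 8, 10, 11, 12, 13}
Set B = {3, 5, 7, 8, 10, 12, 13}
Set C = {3, 5, 7, 8, 9, 12, 13}
First, A ∩ B = {3, 5, 8, 10, 12, 13}
Then, (A ∩ B) ∩ C = {3, 5, 8, 12, 13}

{3, 5, 8, 12, 13}


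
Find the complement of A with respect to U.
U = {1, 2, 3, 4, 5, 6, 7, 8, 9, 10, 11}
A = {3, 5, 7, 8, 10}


Universal set U = {1, 2, 3, 4, 5, 6, 7, 8, 9, 10, 11}
Set A = {3, 5, 7, 8, 10}
A' = U \ A = elements in U but not in A
Checking each element of U:
1 (not in A, include), 2 (not in A, include), 3 (in A, exclude), 4 (not in A, include), 5 (in A, exclude), 6 (not in A, include), 7 (in A, exclude), 8 (in A, exclude), 9 (not in A, include), 10 (in A, exclude), 11 (not in A, include)
A' = {1, 2, 4, 6, 9, 11}

{1, 2, 4, 6, 9, 11}


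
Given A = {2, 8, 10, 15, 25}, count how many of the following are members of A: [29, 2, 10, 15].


Set A = {2, 8, 10, 15, 25}
Candidates: [29, 2, 10, 15]
Check each candidate:
29 ∉ A, 2 ∈ A, 10 ∈ A, 15 ∈ A
Count of candidates in A: 3

3


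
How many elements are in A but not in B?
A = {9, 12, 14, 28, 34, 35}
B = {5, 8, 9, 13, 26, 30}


Set A = {9, 12, 14, 28, 34, 35}
Set B = {5, 8, 9, 13, 26, 30}
A \ B = {12, 14, 28, 34, 35}
|A \ B| = 5

5


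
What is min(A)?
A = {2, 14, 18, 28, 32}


Set A = {2, 14, 18, 28, 32}
Elements in ascending order: 2, 14, 18, 28, 32
The smallest element is 2.

2


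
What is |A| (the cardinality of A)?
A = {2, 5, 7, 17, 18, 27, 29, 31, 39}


Set A = {2, 5, 7, 17, 18, 27, 29, 31, 39}
Listing elements: 2, 5, 7, 17, 18, 27, 29, 31, 39
Counting: 9 elements
|A| = 9

9


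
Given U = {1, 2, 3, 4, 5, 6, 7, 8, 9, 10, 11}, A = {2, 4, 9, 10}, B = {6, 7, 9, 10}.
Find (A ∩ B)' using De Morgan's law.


U = {1, 2, 3, 4, 5, 6, 7, 8, 9, 10, 11}
A = {2, 4, 9, 10}, B = {6, 7, 9, 10}
A ∩ B = {9, 10}
(A ∩ B)' = U \ (A ∩ B) = {1, 2, 3, 4, 5, 6, 7, 8, 11}
Verification via A' ∪ B': A' = {1, 3, 5, 6, 7, 8, 11}, B' = {1, 2, 3, 4, 5, 8, 11}
A' ∪ B' = {1, 2, 3, 4, 5, 6, 7, 8, 11} ✓

{1, 2, 3, 4, 5, 6, 7, 8, 11}


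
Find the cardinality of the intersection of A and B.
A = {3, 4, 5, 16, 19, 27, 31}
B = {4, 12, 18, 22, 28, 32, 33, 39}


Set A = {3, 4, 5, 16, 19, 27, 31}
Set B = {4, 12, 18, 22, 28, 32, 33, 39}
A ∩ B = {4}
|A ∩ B| = 1

1


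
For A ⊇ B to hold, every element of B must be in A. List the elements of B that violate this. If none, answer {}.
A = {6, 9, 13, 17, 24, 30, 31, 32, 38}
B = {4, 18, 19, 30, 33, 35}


Set A = {6, 9, 13, 17, 24, 30, 31, 32, 38}
Set B = {4, 18, 19, 30, 33, 35}
Check each element of B against A:
4 ∉ A (include), 18 ∉ A (include), 19 ∉ A (include), 30 ∈ A, 33 ∉ A (include), 35 ∉ A (include)
Elements of B not in A: {4, 18, 19, 33, 35}

{4, 18, 19, 33, 35}


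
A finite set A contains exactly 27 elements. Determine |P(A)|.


The set has 27 elements.
The power set contains all possible subsets.
|P(A)| = 2^|A| = 2^27 = 134217728

134217728


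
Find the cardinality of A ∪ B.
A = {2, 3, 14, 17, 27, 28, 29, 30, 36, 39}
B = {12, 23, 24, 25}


Set A = {2, 3, 14, 17, 27, 28, 29, 30, 36, 39}, |A| = 10
Set B = {12, 23, 24, 25}, |B| = 4
A ∩ B = {}, |A ∩ B| = 0
|A ∪ B| = |A| + |B| - |A ∩ B| = 10 + 4 - 0 = 14

14


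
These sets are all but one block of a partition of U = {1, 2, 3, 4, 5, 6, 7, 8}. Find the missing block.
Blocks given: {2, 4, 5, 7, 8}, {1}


U = {1, 2, 3, 4, 5, 6, 7, 8}
Shown blocks: {2, 4, 5, 7, 8}, {1}
A partition's blocks are pairwise disjoint and cover U, so the missing block = U \ (union of shown blocks).
Union of shown blocks: {1, 2, 4, 5, 7, 8}
Missing block = U \ (union) = {3, 6}

{3, 6}


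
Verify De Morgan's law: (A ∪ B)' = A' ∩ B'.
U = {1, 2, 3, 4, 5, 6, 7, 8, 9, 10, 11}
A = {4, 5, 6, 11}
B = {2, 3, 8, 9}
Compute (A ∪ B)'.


U = {1, 2, 3, 4, 5, 6, 7, 8, 9, 10, 11}
A = {4, 5, 6, 11}, B = {2, 3, 8, 9}
A ∪ B = {2, 3, 4, 5, 6, 8, 9, 11}
(A ∪ B)' = U \ (A ∪ B) = {1, 7, 10}
Verification via A' ∩ B': A' = {1, 2, 3, 7, 8, 9, 10}, B' = {1, 4, 5, 6, 7, 10, 11}
A' ∩ B' = {1, 7, 10} ✓

{1, 7, 10}


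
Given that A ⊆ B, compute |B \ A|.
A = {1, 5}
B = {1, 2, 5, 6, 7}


Set A = {1, 5}, |A| = 2
Set B = {1, 2, 5, 6, 7}, |B| = 5
Since A ⊆ B: B \ A = {2, 6, 7}
|B| - |A| = 5 - 2 = 3

3


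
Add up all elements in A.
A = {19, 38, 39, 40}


Set A = {19, 38, 39, 40}
Sum = 19 + 38 + 39 + 40 = 136

136


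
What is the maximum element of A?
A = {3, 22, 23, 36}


Set A = {3, 22, 23, 36}
Elements in ascending order: 3, 22, 23, 36
The largest element is 36.

36


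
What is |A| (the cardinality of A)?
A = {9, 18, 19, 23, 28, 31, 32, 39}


Set A = {9, 18, 19, 23, 28, 31, 32, 39}
Listing elements: 9, 18, 19, 23, 28, 31, 32, 39
Counting: 8 elements
|A| = 8

8


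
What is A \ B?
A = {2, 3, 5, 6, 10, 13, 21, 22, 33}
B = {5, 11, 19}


Set A = {2, 3, 5, 6, 10, 13, 21, 22, 33}
Set B = {5, 11, 19}
A \ B includes elements in A that are not in B.
Check each element of A:
2 (not in B, keep), 3 (not in B, keep), 5 (in B, remove), 6 (not in B, keep), 10 (not in B, keep), 13 (not in B, keep), 21 (not in B, keep), 22 (not in B, keep), 33 (not in B, keep)
A \ B = {2, 3, 6, 10, 13, 21, 22, 33}

{2, 3, 6, 10, 13, 21, 22, 33}


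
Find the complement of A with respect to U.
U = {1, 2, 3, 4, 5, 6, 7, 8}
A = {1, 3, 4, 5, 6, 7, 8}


Universal set U = {1, 2, 3, 4, 5, 6, 7, 8}
Set A = {1, 3, 4, 5, 6, 7, 8}
A' = U \ A = elements in U but not in A
Checking each element of U:
1 (in A, exclude), 2 (not in A, include), 3 (in A, exclude), 4 (in A, exclude), 5 (in A, exclude), 6 (in A, exclude), 7 (in A, exclude), 8 (in A, exclude)
A' = {2}

{2}


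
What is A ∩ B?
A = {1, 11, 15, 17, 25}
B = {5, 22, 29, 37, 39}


Set A = {1, 11, 15, 17, 25}
Set B = {5, 22, 29, 37, 39}
A ∩ B includes only elements in both sets.
Check each element of A against B:
1 ✗, 11 ✗, 15 ✗, 17 ✗, 25 ✗
A ∩ B = {}

{}


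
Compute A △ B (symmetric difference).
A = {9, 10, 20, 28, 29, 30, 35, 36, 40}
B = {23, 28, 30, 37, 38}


Set A = {9, 10, 20, 28, 29, 30, 35, 36, 40}
Set B = {23, 28, 30, 37, 38}
A △ B = (A \ B) ∪ (B \ A)
Elements in A but not B: {9, 10, 20, 29, 35, 36, 40}
Elements in B but not A: {23, 37, 38}
A △ B = {9, 10, 20, 23, 29, 35, 36, 37, 38, 40}

{9, 10, 20, 23, 29, 35, 36, 37, 38, 40}


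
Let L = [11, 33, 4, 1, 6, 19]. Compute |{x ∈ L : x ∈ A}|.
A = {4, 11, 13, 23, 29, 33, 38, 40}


Set A = {4, 11, 13, 23, 29, 33, 38, 40}
Candidates: [11, 33, 4, 1, 6, 19]
Check each candidate:
11 ∈ A, 33 ∈ A, 4 ∈ A, 1 ∉ A, 6 ∉ A, 19 ∉ A
Count of candidates in A: 3

3


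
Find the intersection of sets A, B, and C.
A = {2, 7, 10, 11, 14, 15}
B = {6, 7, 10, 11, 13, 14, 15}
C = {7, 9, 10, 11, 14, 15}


Set A = {2, 7, 10, 11, 14, 15}
Set B = {6, 7, 10, 11, 13, 14, 15}
Set C = {7, 9, 10, 11, 14, 15}
First, A ∩ B = {7, 10, 11, 14, 15}
Then, (A ∩ B) ∩ C = {7, 10, 11, 14, 15}

{7, 10, 11, 14, 15}


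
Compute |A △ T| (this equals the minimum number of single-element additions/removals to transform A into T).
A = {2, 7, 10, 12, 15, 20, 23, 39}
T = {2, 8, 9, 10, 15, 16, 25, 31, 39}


Set A = {2, 7, 10, 12, 15, 20, 23, 39}
Set T = {2, 8, 9, 10, 15, 16, 25, 31, 39}
Elements to remove from A (in A, not in T): {7, 12, 20, 23} → 4 removals
Elements to add to A (in T, not in A): {8, 9, 16, 25, 31} → 5 additions
Total edits = 4 + 5 = 9

9


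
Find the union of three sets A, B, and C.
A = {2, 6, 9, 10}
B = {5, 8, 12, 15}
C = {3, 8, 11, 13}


Set A = {2, 6, 9, 10}
Set B = {5, 8, 12, 15}
Set C = {3, 8, 11, 13}
First, A ∪ B = {2, 5, 6, 8, 9, 10, 12, 15}
Then, (A ∪ B) ∪ C = {2, 3, 5, 6, 8, 9, 10, 11, 12, 13, 15}

{2, 3, 5, 6, 8, 9, 10, 11, 12, 13, 15}


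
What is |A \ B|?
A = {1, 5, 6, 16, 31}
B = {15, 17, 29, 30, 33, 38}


Set A = {1, 5, 6, 16, 31}
Set B = {15, 17, 29, 30, 33, 38}
A \ B = {1, 5, 6, 16, 31}
|A \ B| = 5

5


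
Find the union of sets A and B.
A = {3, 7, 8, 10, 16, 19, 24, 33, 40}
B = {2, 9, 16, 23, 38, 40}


Set A = {3, 7, 8, 10, 16, 19, 24, 33, 40}
Set B = {2, 9, 16, 23, 38, 40}
A ∪ B includes all elements in either set.
Elements from A: {3, 7, 8, 10, 16, 19, 24, 33, 40}
Elements from B not already included: {2, 9, 23, 38}
A ∪ B = {2, 3, 7, 8, 9, 10, 16, 19, 23, 24, 33, 38, 40}

{2, 3, 7, 8, 9, 10, 16, 19, 23, 24, 33, 38, 40}


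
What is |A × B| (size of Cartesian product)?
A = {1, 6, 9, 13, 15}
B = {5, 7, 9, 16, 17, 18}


Set A = {1, 6, 9, 13, 15} has 5 elements.
Set B = {5, 7, 9, 16, 17, 18} has 6 elements.
|A × B| = |A| × |B| = 5 × 6 = 30

30


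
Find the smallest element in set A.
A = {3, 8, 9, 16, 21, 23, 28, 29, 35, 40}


Set A = {3, 8, 9, 16, 21, 23, 28, 29, 35, 40}
Elements in ascending order: 3, 8, 9, 16, 21, 23, 28, 29, 35, 40
The smallest element is 3.

3


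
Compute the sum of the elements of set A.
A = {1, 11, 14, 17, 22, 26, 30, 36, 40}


Set A = {1, 11, 14, 17, 22, 26, 30, 36, 40}
Sum = 1 + 11 + 14 + 17 + 22 + 26 + 30 + 36 + 40 = 197

197


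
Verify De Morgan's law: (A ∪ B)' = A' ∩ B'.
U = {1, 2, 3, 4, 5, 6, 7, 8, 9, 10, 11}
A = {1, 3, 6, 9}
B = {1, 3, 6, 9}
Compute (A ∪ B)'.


U = {1, 2, 3, 4, 5, 6, 7, 8, 9, 10, 11}
A = {1, 3, 6, 9}, B = {1, 3, 6, 9}
A ∪ B = {1, 3, 6, 9}
(A ∪ B)' = U \ (A ∪ B) = {2, 4, 5, 7, 8, 10, 11}
Verification via A' ∩ B': A' = {2, 4, 5, 7, 8, 10, 11}, B' = {2, 4, 5, 7, 8, 10, 11}
A' ∩ B' = {2, 4, 5, 7, 8, 10, 11} ✓

{2, 4, 5, 7, 8, 10, 11}


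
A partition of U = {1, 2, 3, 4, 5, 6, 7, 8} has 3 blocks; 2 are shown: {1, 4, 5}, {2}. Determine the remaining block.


U = {1, 2, 3, 4, 5, 6, 7, 8}
Shown blocks: {1, 4, 5}, {2}
A partition's blocks are pairwise disjoint and cover U, so the missing block = U \ (union of shown blocks).
Union of shown blocks: {1, 2, 4, 5}
Missing block = U \ (union) = {3, 6, 7, 8}

{3, 6, 7, 8}


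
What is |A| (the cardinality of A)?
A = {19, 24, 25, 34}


Set A = {19, 24, 25, 34}
Listing elements: 19, 24, 25, 34
Counting: 4 elements
|A| = 4

4


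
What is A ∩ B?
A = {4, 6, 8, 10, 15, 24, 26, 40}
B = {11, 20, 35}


Set A = {4, 6, 8, 10, 15, 24, 26, 40}
Set B = {11, 20, 35}
A ∩ B includes only elements in both sets.
Check each element of A against B:
4 ✗, 6 ✗, 8 ✗, 10 ✗, 15 ✗, 24 ✗, 26 ✗, 40 ✗
A ∩ B = {}

{}


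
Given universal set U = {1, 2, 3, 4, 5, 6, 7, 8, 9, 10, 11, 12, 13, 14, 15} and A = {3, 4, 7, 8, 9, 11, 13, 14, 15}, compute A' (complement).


Universal set U = {1, 2, 3, 4, 5, 6, 7, 8, 9, 10, 11, 12, 13, 14, 15}
Set A = {3, 4, 7, 8, 9, 11, 13, 14, 15}
A' = U \ A = elements in U but not in A
Checking each element of U:
1 (not in A, include), 2 (not in A, include), 3 (in A, exclude), 4 (in A, exclude), 5 (not in A, include), 6 (not in A, include), 7 (in A, exclude), 8 (in A, exclude), 9 (in A, exclude), 10 (not in A, include), 11 (in A, exclude), 12 (not in A, include), 13 (in A, exclude), 14 (in A, exclude), 15 (in A, exclude)
A' = {1, 2, 5, 6, 10, 12}

{1, 2, 5, 6, 10, 12}


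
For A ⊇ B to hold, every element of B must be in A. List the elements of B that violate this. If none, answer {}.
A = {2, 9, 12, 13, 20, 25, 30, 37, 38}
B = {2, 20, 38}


Set A = {2, 9, 12, 13, 20, 25, 30, 37, 38}
Set B = {2, 20, 38}
Check each element of B against A:
2 ∈ A, 20 ∈ A, 38 ∈ A
Elements of B not in A: {}

{}


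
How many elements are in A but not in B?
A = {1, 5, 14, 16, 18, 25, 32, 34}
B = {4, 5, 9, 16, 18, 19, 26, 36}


Set A = {1, 5, 14, 16, 18, 25, 32, 34}
Set B = {4, 5, 9, 16, 18, 19, 26, 36}
A \ B = {1, 14, 25, 32, 34}
|A \ B| = 5

5


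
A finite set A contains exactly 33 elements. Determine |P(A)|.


The set has 33 elements.
The power set contains all possible subsets.
|P(A)| = 2^|A| = 2^33 = 8589934592

8589934592


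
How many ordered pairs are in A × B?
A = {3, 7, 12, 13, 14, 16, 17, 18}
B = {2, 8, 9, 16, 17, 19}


Set A = {3, 7, 12, 13, 14, 16, 17, 18} has 8 elements.
Set B = {2, 8, 9, 16, 17, 19} has 6 elements.
|A × B| = |A| × |B| = 8 × 6 = 48

48


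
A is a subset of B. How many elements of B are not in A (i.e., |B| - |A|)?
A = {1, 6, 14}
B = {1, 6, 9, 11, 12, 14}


Set A = {1, 6, 14}, |A| = 3
Set B = {1, 6, 9, 11, 12, 14}, |B| = 6
Since A ⊆ B: B \ A = {9, 11, 12}
|B| - |A| = 6 - 3 = 3

3


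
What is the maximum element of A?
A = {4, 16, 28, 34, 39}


Set A = {4, 16, 28, 34, 39}
Elements in ascending order: 4, 16, 28, 34, 39
The largest element is 39.

39


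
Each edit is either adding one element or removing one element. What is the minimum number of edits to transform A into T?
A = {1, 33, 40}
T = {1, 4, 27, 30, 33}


Set A = {1, 33, 40}
Set T = {1, 4, 27, 30, 33}
Elements to remove from A (in A, not in T): {40} → 1 removals
Elements to add to A (in T, not in A): {4, 27, 30} → 3 additions
Total edits = 1 + 3 = 4

4


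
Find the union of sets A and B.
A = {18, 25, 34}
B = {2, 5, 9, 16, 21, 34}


Set A = {18, 25, 34}
Set B = {2, 5, 9, 16, 21, 34}
A ∪ B includes all elements in either set.
Elements from A: {18, 25, 34}
Elements from B not already included: {2, 5, 9, 16, 21}
A ∪ B = {2, 5, 9, 16, 18, 21, 25, 34}

{2, 5, 9, 16, 18, 21, 25, 34}


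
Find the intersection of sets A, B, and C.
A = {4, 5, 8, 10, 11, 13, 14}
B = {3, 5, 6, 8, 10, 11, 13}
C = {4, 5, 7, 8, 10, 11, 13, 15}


Set A = {4, 5, 8, 10, 11, 13, 14}
Set B = {3, 5, 6, 8, 10, 11, 13}
Set C = {4, 5, 7, 8, 10, 11, 13, 15}
First, A ∩ B = {5, 8, 10, 11, 13}
Then, (A ∩ B) ∩ C = {5, 8, 10, 11, 13}

{5, 8, 10, 11, 13}


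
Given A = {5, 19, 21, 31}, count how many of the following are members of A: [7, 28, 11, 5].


Set A = {5, 19, 21, 31}
Candidates: [7, 28, 11, 5]
Check each candidate:
7 ∉ A, 28 ∉ A, 11 ∉ A, 5 ∈ A
Count of candidates in A: 1

1


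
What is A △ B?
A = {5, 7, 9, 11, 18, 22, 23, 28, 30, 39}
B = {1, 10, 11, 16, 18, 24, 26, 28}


Set A = {5, 7, 9, 11, 18, 22, 23, 28, 30, 39}
Set B = {1, 10, 11, 16, 18, 24, 26, 28}
A △ B = (A \ B) ∪ (B \ A)
Elements in A but not B: {5, 7, 9, 22, 23, 30, 39}
Elements in B but not A: {1, 10, 16, 24, 26}
A △ B = {1, 5, 7, 9, 10, 16, 22, 23, 24, 26, 30, 39}

{1, 5, 7, 9, 10, 16, 22, 23, 24, 26, 30, 39}


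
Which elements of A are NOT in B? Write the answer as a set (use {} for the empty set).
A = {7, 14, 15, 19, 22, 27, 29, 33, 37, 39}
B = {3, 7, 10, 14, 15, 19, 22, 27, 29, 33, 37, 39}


Set A = {7, 14, 15, 19, 22, 27, 29, 33, 37, 39}
Set B = {3, 7, 10, 14, 15, 19, 22, 27, 29, 33, 37, 39}
Check each element of A against B:
7 ∈ B, 14 ∈ B, 15 ∈ B, 19 ∈ B, 22 ∈ B, 27 ∈ B, 29 ∈ B, 33 ∈ B, 37 ∈ B, 39 ∈ B
Elements of A not in B: {}

{}


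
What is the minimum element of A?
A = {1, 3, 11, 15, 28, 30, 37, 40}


Set A = {1, 3, 11, 15, 28, 30, 37, 40}
Elements in ascending order: 1, 3, 11, 15, 28, 30, 37, 40
The smallest element is 1.

1


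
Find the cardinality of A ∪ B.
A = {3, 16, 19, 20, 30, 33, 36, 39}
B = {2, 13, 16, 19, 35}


Set A = {3, 16, 19, 20, 30, 33, 36, 39}, |A| = 8
Set B = {2, 13, 16, 19, 35}, |B| = 5
A ∩ B = {16, 19}, |A ∩ B| = 2
|A ∪ B| = |A| + |B| - |A ∩ B| = 8 + 5 - 2 = 11

11


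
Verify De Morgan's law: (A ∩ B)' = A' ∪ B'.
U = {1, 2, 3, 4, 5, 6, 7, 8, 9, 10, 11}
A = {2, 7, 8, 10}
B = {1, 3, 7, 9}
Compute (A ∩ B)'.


U = {1, 2, 3, 4, 5, 6, 7, 8, 9, 10, 11}
A = {2, 7, 8, 10}, B = {1, 3, 7, 9}
A ∩ B = {7}
(A ∩ B)' = U \ (A ∩ B) = {1, 2, 3, 4, 5, 6, 8, 9, 10, 11}
Verification via A' ∪ B': A' = {1, 3, 4, 5, 6, 9, 11}, B' = {2, 4, 5, 6, 8, 10, 11}
A' ∪ B' = {1, 2, 3, 4, 5, 6, 8, 9, 10, 11} ✓

{1, 2, 3, 4, 5, 6, 8, 9, 10, 11}


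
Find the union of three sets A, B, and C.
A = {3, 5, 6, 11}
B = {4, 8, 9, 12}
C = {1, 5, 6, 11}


Set A = {3, 5, 6, 11}
Set B = {4, 8, 9, 12}
Set C = {1, 5, 6, 11}
First, A ∪ B = {3, 4, 5, 6, 8, 9, 11, 12}
Then, (A ∪ B) ∪ C = {1, 3, 4, 5, 6, 8, 9, 11, 12}

{1, 3, 4, 5, 6, 8, 9, 11, 12}


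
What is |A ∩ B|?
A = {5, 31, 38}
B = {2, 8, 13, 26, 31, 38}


Set A = {5, 31, 38}
Set B = {2, 8, 13, 26, 31, 38}
A ∩ B = {31, 38}
|A ∩ B| = 2

2


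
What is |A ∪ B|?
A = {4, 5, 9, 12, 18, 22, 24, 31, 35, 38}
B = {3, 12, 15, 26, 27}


Set A = {4, 5, 9, 12, 18, 22, 24, 31, 35, 38}, |A| = 10
Set B = {3, 12, 15, 26, 27}, |B| = 5
A ∩ B = {12}, |A ∩ B| = 1
|A ∪ B| = |A| + |B| - |A ∩ B| = 10 + 5 - 1 = 14

14


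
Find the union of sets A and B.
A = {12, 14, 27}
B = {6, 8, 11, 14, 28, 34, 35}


Set A = {12, 14, 27}
Set B = {6, 8, 11, 14, 28, 34, 35}
A ∪ B includes all elements in either set.
Elements from A: {12, 14, 27}
Elements from B not already included: {6, 8, 11, 28, 34, 35}
A ∪ B = {6, 8, 11, 12, 14, 27, 28, 34, 35}

{6, 8, 11, 12, 14, 27, 28, 34, 35}


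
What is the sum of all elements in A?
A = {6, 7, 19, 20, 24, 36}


Set A = {6, 7, 19, 20, 24, 36}
Sum = 6 + 7 + 19 + 20 + 24 + 36 = 112

112


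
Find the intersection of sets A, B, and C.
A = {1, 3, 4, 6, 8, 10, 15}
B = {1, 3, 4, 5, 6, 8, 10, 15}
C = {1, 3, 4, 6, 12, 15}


Set A = {1, 3, 4, 6, 8, 10, 15}
Set B = {1, 3, 4, 5, 6, 8, 10, 15}
Set C = {1, 3, 4, 6, 12, 15}
First, A ∩ B = {1, 3, 4, 6, 8, 10, 15}
Then, (A ∩ B) ∩ C = {1, 3, 4, 6, 15}

{1, 3, 4, 6, 15}


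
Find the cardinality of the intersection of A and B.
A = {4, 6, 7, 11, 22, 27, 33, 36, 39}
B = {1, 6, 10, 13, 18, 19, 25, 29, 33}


Set A = {4, 6, 7, 11, 22, 27, 33, 36, 39}
Set B = {1, 6, 10, 13, 18, 19, 25, 29, 33}
A ∩ B = {6, 33}
|A ∩ B| = 2

2


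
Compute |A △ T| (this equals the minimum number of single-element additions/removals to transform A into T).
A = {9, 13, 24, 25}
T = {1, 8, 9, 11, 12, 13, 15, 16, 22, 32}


Set A = {9, 13, 24, 25}
Set T = {1, 8, 9, 11, 12, 13, 15, 16, 22, 32}
Elements to remove from A (in A, not in T): {24, 25} → 2 removals
Elements to add to A (in T, not in A): {1, 8, 11, 12, 15, 16, 22, 32} → 8 additions
Total edits = 2 + 8 = 10

10


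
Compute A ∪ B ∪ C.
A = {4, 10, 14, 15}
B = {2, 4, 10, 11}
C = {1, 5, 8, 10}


Set A = {4, 10, 14, 15}
Set B = {2, 4, 10, 11}
Set C = {1, 5, 8, 10}
First, A ∪ B = {2, 4, 10, 11, 14, 15}
Then, (A ∪ B) ∪ C = {1, 2, 4, 5, 8, 10, 11, 14, 15}

{1, 2, 4, 5, 8, 10, 11, 14, 15}


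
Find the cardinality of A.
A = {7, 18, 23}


Set A = {7, 18, 23}
Listing elements: 7, 18, 23
Counting: 3 elements
|A| = 3

3


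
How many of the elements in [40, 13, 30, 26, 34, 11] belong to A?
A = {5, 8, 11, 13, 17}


Set A = {5, 8, 11, 13, 17}
Candidates: [40, 13, 30, 26, 34, 11]
Check each candidate:
40 ∉ A, 13 ∈ A, 30 ∉ A, 26 ∉ A, 34 ∉ A, 11 ∈ A
Count of candidates in A: 2

2


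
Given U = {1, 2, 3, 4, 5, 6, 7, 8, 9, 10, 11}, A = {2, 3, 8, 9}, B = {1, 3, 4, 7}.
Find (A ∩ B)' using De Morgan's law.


U = {1, 2, 3, 4, 5, 6, 7, 8, 9, 10, 11}
A = {2, 3, 8, 9}, B = {1, 3, 4, 7}
A ∩ B = {3}
(A ∩ B)' = U \ (A ∩ B) = {1, 2, 4, 5, 6, 7, 8, 9, 10, 11}
Verification via A' ∪ B': A' = {1, 4, 5, 6, 7, 10, 11}, B' = {2, 5, 6, 8, 9, 10, 11}
A' ∪ B' = {1, 2, 4, 5, 6, 7, 8, 9, 10, 11} ✓

{1, 2, 4, 5, 6, 7, 8, 9, 10, 11}


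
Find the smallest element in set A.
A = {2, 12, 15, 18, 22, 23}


Set A = {2, 12, 15, 18, 22, 23}
Elements in ascending order: 2, 12, 15, 18, 22, 23
The smallest element is 2.

2


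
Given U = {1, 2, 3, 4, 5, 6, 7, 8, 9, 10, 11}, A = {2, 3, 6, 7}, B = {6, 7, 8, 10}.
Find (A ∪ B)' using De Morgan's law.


U = {1, 2, 3, 4, 5, 6, 7, 8, 9, 10, 11}
A = {2, 3, 6, 7}, B = {6, 7, 8, 10}
A ∪ B = {2, 3, 6, 7, 8, 10}
(A ∪ B)' = U \ (A ∪ B) = {1, 4, 5, 9, 11}
Verification via A' ∩ B': A' = {1, 4, 5, 8, 9, 10, 11}, B' = {1, 2, 3, 4, 5, 9, 11}
A' ∩ B' = {1, 4, 5, 9, 11} ✓

{1, 4, 5, 9, 11}


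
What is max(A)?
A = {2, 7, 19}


Set A = {2, 7, 19}
Elements in ascending order: 2, 7, 19
The largest element is 19.

19


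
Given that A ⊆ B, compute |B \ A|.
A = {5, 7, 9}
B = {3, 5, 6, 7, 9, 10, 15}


Set A = {5, 7, 9}, |A| = 3
Set B = {3, 5, 6, 7, 9, 10, 15}, |B| = 7
Since A ⊆ B: B \ A = {3, 6, 10, 15}
|B| - |A| = 7 - 3 = 4

4


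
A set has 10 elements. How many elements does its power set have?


The set has 10 elements.
The power set contains all possible subsets.
|P(A)| = 2^|A| = 2^10 = 1024

1024
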